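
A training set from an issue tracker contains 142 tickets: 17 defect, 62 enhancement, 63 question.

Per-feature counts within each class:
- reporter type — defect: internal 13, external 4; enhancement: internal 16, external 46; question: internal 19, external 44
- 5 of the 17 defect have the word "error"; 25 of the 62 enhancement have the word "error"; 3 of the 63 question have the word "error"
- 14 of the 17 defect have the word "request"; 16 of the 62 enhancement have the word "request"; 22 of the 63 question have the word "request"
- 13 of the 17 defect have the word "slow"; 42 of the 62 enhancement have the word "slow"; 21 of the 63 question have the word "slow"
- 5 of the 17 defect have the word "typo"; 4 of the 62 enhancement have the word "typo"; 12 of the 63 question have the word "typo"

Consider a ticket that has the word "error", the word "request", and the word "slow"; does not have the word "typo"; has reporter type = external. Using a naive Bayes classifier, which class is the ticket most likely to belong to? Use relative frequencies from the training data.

enhancement

defect: (17/142) × (4/17) × (5/17) × (14/17) × (13/17) × (12/17) ≈ 0.00368297
enhancement: (62/142) × (46/62) × (25/62) × (16/62) × (42/62) × (58/62) ≈ 0.0213619
question: (63/142) × (44/63) × (3/63) × (22/63) × (21/63) × (51/63) ≈ 0.00139039
Highest score → enhancement.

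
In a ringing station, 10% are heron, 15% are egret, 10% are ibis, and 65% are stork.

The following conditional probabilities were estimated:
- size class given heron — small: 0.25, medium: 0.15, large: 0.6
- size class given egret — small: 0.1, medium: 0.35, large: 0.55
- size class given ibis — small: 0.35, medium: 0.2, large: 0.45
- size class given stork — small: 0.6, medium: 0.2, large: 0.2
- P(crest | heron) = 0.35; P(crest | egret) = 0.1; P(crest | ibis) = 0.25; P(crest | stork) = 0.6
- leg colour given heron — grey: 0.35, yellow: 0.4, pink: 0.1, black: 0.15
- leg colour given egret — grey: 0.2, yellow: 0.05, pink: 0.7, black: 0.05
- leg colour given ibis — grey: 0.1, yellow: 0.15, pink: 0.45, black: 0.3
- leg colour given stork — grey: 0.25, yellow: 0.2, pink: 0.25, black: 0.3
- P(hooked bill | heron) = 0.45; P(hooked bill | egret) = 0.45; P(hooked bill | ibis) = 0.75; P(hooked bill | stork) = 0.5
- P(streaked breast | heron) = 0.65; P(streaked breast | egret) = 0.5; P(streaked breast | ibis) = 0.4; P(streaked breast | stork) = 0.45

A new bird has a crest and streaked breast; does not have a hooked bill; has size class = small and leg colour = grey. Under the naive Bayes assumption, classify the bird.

stork

heron: 0.1 × 0.25 × 0.35 × 0.35 × (1−0.45) × 0.65 = 0.00109484375
egret: 0.15 × 0.1 × 0.1 × 0.2 × (1−0.45) × 0.5 = 0.0000825
ibis: 0.1 × 0.35 × 0.25 × 0.1 × (1−0.75) × 0.4 = 0.0000875
stork: 0.65 × 0.6 × 0.6 × 0.25 × (1−0.5) × 0.45 = 0.0131625
Highest score → stork.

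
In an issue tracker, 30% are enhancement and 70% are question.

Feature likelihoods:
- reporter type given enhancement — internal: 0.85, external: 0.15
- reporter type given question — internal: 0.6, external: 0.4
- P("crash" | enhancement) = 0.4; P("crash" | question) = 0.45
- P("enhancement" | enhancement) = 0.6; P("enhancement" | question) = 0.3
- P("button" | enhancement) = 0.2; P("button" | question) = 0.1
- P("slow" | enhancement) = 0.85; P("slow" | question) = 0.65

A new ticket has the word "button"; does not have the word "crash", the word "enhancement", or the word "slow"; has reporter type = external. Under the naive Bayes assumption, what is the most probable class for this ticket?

question

enhancement: 0.3 × 0.15 × (1−0.4) × (1−0.6) × 0.2 × (1−0.85) = 0.000324
question: 0.7 × 0.4 × (1−0.45) × (1−0.3) × 0.1 × (1−0.65) = 0.003773
Highest score → question.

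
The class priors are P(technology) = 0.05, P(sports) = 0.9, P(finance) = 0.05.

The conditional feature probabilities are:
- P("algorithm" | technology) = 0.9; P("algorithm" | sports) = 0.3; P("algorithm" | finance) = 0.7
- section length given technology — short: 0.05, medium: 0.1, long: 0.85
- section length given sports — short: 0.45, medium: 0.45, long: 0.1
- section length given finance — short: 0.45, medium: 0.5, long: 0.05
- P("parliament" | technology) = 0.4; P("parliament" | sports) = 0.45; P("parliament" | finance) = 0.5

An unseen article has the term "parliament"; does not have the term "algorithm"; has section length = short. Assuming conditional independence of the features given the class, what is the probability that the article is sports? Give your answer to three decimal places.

0.973

technology: 0.05 × (1−0.9) × 0.05 × 0.4 = 0.0001
sports: 0.9 × (1−0.3) × 0.45 × 0.45 = 0.127575
finance: 0.05 × (1−0.7) × 0.45 × 0.5 = 0.003375
P(sports | x) = 0.127575 / 0.13105 ≈ 0.973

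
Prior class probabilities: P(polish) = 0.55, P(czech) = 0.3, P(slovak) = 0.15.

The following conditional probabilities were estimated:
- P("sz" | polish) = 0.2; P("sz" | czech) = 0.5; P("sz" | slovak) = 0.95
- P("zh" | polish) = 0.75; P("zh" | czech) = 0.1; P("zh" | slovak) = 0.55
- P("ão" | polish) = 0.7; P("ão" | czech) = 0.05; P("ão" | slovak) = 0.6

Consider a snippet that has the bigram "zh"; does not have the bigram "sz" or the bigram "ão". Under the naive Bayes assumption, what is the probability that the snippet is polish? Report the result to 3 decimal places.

0.862

polish: 0.55 × (1−0.2) × 0.75 × (1−0.7) = 0.099
czech: 0.3 × (1−0.5) × 0.1 × (1−0.05) = 0.01425
slovak: 0.15 × (1−0.95) × 0.55 × (1−0.6) = 0.00165
P(polish | x) = 0.099 / 0.1149 ≈ 0.862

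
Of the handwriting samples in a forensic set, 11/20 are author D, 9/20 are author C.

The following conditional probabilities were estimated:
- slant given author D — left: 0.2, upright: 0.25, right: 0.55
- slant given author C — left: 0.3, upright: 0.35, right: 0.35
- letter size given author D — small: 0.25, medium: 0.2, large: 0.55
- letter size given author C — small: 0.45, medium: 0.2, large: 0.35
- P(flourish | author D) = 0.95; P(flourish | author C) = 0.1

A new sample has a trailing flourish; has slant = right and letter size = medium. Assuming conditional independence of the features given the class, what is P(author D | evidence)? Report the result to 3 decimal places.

0.948

author D: 0.55 × 0.55 × 0.2 × 0.95 = 0.057475
author C: 0.45 × 0.35 × 0.2 × 0.1 = 0.00315
P(author D | x) = 0.057475 / 0.060625 ≈ 0.948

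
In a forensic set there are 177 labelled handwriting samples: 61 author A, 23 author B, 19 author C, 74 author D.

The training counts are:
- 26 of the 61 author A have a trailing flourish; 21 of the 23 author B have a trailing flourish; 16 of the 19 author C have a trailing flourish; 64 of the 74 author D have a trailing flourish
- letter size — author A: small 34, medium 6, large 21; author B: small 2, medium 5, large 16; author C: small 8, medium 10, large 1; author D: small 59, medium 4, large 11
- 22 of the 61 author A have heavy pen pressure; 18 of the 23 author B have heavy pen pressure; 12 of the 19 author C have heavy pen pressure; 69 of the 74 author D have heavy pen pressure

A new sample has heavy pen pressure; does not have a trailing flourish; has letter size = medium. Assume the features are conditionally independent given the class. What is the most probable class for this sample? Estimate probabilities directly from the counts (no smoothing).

author A

author A: (61/177) × (35/61) × (6/61) × (22/61) ≈ 0.0070147
author B: (23/177) × (2/23) × (5/23) × (18/23) ≈ 0.0019224
author C: (19/177) × (3/19) × (10/19) × (12/19) ≈ 0.00563407
author D: (74/177) × (10/74) × (4/74) × (69/74) ≈ 0.00284756
Highest score → author A.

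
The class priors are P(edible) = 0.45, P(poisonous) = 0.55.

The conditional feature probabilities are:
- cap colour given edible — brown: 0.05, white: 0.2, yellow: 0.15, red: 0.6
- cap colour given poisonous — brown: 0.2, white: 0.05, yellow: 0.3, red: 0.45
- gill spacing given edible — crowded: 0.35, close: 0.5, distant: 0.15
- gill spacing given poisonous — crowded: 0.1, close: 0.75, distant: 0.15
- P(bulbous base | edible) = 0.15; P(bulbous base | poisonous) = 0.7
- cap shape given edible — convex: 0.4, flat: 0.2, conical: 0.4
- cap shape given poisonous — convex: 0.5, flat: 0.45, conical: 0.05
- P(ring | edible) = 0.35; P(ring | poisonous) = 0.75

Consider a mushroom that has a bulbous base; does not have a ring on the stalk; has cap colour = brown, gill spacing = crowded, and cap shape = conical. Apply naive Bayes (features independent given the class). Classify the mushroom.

edible

edible: 0.45 × 0.05 × 0.35 × 0.15 × 0.4 × (1−0.35) = 0.000307125
poisonous: 0.55 × 0.2 × 0.1 × 0.7 × 0.05 × (1−0.75) = 0.00009625
Highest score → edible.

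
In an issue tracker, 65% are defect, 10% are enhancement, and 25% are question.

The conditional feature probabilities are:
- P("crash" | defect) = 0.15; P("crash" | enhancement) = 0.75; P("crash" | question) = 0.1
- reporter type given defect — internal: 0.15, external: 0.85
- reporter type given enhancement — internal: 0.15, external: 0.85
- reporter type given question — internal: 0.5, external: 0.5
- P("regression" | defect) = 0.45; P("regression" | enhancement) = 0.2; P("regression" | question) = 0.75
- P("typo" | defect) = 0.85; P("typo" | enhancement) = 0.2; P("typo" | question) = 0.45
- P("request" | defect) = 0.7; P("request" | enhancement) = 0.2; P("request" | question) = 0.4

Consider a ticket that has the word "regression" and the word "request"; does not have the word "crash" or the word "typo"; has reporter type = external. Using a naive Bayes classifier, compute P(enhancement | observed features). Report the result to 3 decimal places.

defect: 0.65 × (1−0.15) × 0.85 × 0.45 × (1−0.85) × 0.7 = 0.02218978125
enhancement: 0.1 × (1−0.75) × 0.85 × 0.2 × (1−0.2) × 0.2 = 0.00068
question: 0.25 × (1−0.1) × 0.5 × 0.75 × (1−0.45) × 0.4 = 0.0185625
P(enhancement | x) = 0.00068 / 0.04143228125 ≈ 0.016

0.016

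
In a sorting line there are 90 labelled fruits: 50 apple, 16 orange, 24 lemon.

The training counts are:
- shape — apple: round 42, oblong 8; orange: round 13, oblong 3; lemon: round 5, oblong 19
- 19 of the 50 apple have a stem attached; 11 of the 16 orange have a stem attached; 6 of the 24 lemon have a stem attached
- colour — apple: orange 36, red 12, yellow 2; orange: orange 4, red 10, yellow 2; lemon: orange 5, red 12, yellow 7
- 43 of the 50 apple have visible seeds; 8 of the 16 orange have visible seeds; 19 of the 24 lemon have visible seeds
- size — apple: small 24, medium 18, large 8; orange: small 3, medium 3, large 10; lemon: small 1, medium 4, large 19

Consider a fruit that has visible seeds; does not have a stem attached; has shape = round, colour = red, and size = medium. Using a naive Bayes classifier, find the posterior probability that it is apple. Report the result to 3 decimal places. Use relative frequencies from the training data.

apple: (50/90) × (42/50) × (31/50) × (12/50) × (43/50) × (18/50) = 0.021498624
orange: (16/90) × (13/16) × (5/16) × (10/16) × (8/16) × (3/16) ≈ 0.00264486
lemon: (24/90) × (5/24) × (18/24) × (12/24) × (19/24) × (4/24) ≈ 0.00274884
P(apple | x) = 0.021498624 / 0.026892324 ≈ 0.799

0.799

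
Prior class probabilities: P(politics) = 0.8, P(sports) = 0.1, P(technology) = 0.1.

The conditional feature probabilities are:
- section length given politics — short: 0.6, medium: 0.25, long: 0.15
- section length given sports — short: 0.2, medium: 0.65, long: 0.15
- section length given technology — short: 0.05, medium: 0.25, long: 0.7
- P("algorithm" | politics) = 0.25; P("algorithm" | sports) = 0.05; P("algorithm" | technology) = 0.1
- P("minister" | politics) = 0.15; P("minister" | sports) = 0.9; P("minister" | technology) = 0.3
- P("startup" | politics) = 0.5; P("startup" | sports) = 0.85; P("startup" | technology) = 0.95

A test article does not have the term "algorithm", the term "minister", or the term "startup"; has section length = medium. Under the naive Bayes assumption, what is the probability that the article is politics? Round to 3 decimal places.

politics: 0.8 × 0.25 × (1−0.25) × (1−0.15) × (1−0.5) = 0.06375
sports: 0.1 × 0.65 × (1−0.05) × (1−0.9) × (1−0.85) = 0.00092625
technology: 0.1 × 0.25 × (1−0.1) × (1−0.3) × (1−0.95) = 0.0007875
P(politics | x) = 0.06375 / 0.06546375 ≈ 0.974

0.974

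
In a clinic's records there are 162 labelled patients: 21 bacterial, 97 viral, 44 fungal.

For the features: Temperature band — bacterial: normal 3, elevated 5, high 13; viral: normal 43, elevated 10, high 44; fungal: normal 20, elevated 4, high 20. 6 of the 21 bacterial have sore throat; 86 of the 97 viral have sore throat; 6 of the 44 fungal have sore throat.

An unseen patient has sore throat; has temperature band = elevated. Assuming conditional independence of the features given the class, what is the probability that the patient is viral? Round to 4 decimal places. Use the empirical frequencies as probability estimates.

bacterial: (21/162) × (5/21) × (6/21) ≈ 0.00881834
viral: (97/162) × (10/97) × (86/97) ≈ 0.0547283
fungal: (44/162) × (4/44) × (6/44) ≈ 0.003367
P(viral | x) = 0.0547283 / 0.06691364 ≈ 0.8179

0.8179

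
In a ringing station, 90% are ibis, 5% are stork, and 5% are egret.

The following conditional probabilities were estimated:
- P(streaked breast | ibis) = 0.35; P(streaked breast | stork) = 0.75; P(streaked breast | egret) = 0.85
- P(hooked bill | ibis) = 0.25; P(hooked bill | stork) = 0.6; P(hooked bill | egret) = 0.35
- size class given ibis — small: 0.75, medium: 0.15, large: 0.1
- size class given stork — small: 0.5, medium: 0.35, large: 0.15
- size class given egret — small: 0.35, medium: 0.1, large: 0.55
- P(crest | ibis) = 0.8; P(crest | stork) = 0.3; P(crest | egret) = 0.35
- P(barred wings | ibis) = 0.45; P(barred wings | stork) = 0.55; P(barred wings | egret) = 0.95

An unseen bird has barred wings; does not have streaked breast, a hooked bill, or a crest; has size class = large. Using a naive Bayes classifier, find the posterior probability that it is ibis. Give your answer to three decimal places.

ibis: 0.9 × (1−0.35) × (1−0.25) × 0.1 × (1−0.8) × 0.45 = 0.00394875
stork: 0.05 × (1−0.75) × (1−0.6) × 0.15 × (1−0.3) × 0.55 = 0.00028875
egret: 0.05 × (1−0.85) × (1−0.35) × 0.55 × (1−0.35) × 0.95 = 0.001655671875
P(ibis | x) = 0.00394875 / 0.005893171875 ≈ 0.670

0.670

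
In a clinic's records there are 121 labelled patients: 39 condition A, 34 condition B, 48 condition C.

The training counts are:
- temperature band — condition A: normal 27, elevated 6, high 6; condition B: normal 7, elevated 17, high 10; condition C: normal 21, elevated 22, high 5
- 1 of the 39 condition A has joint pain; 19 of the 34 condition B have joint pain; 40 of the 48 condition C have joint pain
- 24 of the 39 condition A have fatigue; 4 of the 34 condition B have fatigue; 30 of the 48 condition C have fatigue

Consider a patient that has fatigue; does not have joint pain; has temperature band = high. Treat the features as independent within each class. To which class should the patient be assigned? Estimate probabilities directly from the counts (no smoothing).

condition A: (39/121) × (6/39) × (38/39) × (24/39) ≈ 0.0297325
condition B: (34/121) × (10/34) × (15/34) × (4/34) ≈ 0.00428951
condition C: (48/121) × (5/48) × (8/48) × (30/48) ≈ 0.00430441
Highest score → condition A.

condition A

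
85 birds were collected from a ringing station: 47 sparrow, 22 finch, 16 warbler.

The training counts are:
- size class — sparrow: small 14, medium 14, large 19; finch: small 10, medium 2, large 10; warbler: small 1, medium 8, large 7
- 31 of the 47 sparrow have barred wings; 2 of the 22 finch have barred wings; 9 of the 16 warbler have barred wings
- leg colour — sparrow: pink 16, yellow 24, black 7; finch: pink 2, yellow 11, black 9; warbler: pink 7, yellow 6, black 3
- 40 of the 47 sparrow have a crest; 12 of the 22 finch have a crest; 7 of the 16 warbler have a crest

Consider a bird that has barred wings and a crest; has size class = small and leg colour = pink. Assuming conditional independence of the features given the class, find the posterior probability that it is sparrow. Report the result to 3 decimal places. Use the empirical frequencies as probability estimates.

sparrow: (47/85) × (14/47) × (31/47) × (16/47) × (40/47) ≈ 0.0314744
finch: (22/85) × (10/22) × (2/22) × (2/22) × (12/22) ≈ 0.00053034
warbler: (16/85) × (1/16) × (9/16) × (7/16) × (7/16) ≈ 0.00126666
P(sparrow | x) = 0.0314744 / 0.0332714 ≈ 0.946

0.946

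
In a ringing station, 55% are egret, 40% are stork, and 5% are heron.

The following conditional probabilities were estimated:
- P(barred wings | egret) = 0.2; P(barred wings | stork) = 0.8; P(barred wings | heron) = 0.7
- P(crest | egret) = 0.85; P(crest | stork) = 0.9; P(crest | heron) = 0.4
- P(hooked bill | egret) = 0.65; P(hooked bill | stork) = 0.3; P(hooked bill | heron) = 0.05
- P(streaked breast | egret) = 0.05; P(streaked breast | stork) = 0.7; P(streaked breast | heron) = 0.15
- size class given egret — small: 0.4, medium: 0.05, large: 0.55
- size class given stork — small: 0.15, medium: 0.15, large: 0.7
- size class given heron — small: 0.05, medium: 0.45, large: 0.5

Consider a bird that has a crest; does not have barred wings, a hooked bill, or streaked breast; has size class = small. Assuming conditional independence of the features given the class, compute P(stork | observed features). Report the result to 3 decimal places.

0.043

egret: 0.55 × (1−0.2) × 0.85 × (1−0.65) × (1−0.05) × 0.4 = 0.049742
stork: 0.4 × (1−0.8) × 0.9 × (1−0.3) × (1−0.7) × 0.15 = 0.002268
heron: 0.05 × (1−0.7) × 0.4 × (1−0.05) × (1−0.15) × 0.05 = 0.00024225
P(stork | x) = 0.002268 / 0.05225225 ≈ 0.043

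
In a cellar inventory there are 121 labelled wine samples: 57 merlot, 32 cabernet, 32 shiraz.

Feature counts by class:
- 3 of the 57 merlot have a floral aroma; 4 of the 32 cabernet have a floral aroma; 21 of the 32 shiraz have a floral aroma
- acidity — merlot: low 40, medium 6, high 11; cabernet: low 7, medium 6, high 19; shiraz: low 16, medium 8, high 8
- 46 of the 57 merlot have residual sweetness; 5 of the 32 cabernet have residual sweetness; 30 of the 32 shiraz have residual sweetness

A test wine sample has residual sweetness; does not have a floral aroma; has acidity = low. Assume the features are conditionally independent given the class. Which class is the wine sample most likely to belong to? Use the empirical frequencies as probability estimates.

merlot

merlot: (57/121) × (54/57) × (40/57) × (46/57) ≈ 0.252741
cabernet: (32/121) × (28/32) × (7/32) × (5/32) ≈ 0.00790935
shiraz: (32/121) × (11/32) × (16/32) × (30/32) ≈ 0.0426136
Highest score → merlot.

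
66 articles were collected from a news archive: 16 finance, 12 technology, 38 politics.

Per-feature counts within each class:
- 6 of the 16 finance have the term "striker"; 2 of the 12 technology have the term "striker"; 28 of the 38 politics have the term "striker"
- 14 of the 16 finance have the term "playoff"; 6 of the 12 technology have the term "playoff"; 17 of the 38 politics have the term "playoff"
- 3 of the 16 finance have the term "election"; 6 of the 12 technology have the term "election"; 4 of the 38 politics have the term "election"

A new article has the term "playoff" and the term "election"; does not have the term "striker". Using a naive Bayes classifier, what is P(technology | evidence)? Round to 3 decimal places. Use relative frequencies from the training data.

0.542

finance: (16/66) × (10/16) × (14/16) × (3/16) ≈ 0.024858
technology: (12/66) × (10/12) × (6/12) × (6/12) ≈ 0.0378788
politics: (38/66) × (10/38) × (17/38) × (4/38) ≈ 0.00713506
P(technology | x) = 0.0378788 / 0.06987186 ≈ 0.542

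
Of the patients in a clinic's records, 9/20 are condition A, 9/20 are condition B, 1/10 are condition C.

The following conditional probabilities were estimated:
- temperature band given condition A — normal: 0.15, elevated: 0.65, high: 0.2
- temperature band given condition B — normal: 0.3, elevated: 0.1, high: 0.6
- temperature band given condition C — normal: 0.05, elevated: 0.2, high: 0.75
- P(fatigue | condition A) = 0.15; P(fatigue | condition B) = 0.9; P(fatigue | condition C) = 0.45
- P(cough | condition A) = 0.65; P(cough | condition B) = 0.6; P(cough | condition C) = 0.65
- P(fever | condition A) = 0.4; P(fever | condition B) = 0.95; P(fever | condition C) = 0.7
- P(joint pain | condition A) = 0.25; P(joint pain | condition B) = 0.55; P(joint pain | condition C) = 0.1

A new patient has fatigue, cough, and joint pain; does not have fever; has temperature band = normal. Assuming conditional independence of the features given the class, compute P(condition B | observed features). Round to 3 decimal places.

condition A: 0.45 × 0.15 × 0.15 × 0.65 × (1−0.4) × 0.25 = 0.0009871875
condition B: 0.45 × 0.3 × 0.9 × 0.6 × (1−0.95) × 0.55 = 0.00200475
condition C: 0.1 × 0.05 × 0.45 × 0.65 × (1−0.7) × 0.1 = 0.000043875
P(condition B | x) = 0.00200475 / 0.0030358125 ≈ 0.660

0.660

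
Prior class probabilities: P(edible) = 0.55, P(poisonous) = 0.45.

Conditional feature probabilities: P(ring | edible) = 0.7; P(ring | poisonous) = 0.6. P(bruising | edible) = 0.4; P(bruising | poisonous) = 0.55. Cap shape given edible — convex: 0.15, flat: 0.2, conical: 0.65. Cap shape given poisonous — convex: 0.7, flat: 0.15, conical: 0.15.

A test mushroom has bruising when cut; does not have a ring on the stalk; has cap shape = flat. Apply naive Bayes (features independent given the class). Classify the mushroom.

edible: 0.55 × (1−0.7) × 0.4 × 0.2 = 0.0132
poisonous: 0.45 × (1−0.6) × 0.55 × 0.15 = 0.01485
Highest score → poisonous.

poisonous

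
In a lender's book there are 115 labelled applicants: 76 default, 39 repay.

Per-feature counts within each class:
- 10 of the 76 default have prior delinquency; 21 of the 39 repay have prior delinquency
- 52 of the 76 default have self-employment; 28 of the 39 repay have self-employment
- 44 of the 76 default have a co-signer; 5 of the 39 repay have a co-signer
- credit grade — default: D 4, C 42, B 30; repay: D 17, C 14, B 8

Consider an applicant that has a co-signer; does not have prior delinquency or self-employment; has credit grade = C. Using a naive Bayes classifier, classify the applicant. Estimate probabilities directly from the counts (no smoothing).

default

default: (76/115) × (66/76) × (24/76) × (44/76) × (42/76) ≈ 0.0579854
repay: (39/115) × (18/39) × (11/39) × (5/39) × (14/39) ≈ 0.00203176
Highest score → default.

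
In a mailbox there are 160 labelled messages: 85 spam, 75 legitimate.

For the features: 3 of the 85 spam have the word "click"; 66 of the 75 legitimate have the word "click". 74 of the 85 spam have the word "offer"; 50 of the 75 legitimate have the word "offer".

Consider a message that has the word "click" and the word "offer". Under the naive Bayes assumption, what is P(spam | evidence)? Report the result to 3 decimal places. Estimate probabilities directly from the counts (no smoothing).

0.056

spam: (85/160) × (3/85) × (74/85) ≈ 0.0163235
legitimate: (75/160) × (66/75) × (50/75) = 0.275
P(spam | x) = 0.0163235 / 0.2913235 ≈ 0.056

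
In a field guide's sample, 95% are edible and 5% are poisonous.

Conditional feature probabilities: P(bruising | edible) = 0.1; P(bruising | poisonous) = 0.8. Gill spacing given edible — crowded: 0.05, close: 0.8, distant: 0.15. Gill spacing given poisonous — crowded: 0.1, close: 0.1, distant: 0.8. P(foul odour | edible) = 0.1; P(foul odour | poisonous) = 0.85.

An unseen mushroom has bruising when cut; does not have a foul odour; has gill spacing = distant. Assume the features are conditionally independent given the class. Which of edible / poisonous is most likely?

edible

edible: 0.95 × 0.1 × 0.15 × (1−0.1) = 0.012825
poisonous: 0.05 × 0.8 × 0.8 × (1−0.85) = 0.0048
Highest score → edible.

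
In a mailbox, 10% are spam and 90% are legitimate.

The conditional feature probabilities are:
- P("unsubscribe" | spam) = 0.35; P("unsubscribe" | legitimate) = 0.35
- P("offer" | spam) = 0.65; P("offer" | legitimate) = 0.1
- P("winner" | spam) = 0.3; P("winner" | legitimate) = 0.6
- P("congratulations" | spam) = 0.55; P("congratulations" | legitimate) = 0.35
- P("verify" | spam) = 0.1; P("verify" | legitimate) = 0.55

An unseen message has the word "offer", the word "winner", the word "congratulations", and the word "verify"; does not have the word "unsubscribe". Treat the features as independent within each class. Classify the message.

spam: 0.1 × (1−0.35) × 0.65 × 0.3 × 0.55 × 0.1 = 0.000697125
legitimate: 0.9 × (1−0.35) × 0.1 × 0.6 × 0.35 × 0.55 = 0.00675675
Highest score → legitimate.

legitimate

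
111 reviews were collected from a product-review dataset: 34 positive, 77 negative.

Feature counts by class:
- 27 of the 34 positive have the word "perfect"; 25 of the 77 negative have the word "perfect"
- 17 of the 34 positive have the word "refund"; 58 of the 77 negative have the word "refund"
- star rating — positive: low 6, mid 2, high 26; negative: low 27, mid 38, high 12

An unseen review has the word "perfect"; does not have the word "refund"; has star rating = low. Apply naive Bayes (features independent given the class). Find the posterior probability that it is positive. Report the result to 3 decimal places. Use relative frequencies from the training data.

positive: (34/111) × (27/34) × (17/34) × (6/34) ≈ 0.0214626
negative: (77/111) × (25/77) × (19/77) × (27/77) ≈ 0.0194874
P(positive | x) = 0.0214626 / 0.04095 ≈ 0.524

0.524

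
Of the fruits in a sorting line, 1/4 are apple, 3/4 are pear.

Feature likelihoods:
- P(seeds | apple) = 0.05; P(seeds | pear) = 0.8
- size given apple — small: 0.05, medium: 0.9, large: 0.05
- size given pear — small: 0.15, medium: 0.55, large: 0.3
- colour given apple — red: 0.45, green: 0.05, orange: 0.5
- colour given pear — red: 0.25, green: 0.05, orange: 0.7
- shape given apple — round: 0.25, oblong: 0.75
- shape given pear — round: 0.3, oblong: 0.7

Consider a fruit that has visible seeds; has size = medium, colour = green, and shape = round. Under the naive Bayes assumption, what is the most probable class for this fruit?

pear

apple: 0.25 × 0.05 × 0.9 × 0.05 × 0.25 = 0.000140625
pear: 0.75 × 0.8 × 0.55 × 0.05 × 0.3 = 0.00495
Highest score → pear.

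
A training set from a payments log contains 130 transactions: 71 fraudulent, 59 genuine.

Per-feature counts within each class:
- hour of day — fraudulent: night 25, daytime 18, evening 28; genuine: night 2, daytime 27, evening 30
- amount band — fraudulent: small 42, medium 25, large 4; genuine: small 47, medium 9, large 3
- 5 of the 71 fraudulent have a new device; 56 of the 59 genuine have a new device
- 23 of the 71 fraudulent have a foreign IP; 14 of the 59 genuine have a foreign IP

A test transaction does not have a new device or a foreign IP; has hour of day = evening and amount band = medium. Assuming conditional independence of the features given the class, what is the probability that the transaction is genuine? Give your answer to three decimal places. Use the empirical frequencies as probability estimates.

fraudulent: (71/130) × (28/71) × (25/71) × (66/71) × (48/71) ≈ 0.0476612
genuine: (59/130) × (30/59) × (9/59) × (3/59) × (45/59) ≈ 0.00136521
P(genuine | x) = 0.00136521 / 0.04902641 ≈ 0.028

0.028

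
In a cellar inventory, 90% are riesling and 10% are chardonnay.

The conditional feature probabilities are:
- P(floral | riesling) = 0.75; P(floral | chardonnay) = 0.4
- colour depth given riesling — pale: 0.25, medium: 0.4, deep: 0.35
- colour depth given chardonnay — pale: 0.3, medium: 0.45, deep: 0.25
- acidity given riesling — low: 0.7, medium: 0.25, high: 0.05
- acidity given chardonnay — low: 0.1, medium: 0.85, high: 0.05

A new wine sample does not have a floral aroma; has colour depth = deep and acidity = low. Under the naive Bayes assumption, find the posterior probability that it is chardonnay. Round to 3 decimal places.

0.026

riesling: 0.9 × (1−0.75) × 0.35 × 0.7 = 0.055125
chardonnay: 0.1 × (1−0.4) × 0.25 × 0.1 = 0.0015
P(chardonnay | x) = 0.0015 / 0.056625 ≈ 0.026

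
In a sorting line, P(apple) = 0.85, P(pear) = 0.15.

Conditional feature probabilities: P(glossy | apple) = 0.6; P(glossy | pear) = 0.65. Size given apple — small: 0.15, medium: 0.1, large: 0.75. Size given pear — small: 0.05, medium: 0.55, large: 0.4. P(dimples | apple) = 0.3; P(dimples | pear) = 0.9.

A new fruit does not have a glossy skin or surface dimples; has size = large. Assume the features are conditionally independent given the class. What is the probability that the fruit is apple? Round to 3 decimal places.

0.988

apple: 0.85 × (1−0.6) × 0.75 × (1−0.3) = 0.1785
pear: 0.15 × (1−0.65) × 0.4 × (1−0.9) = 0.0021
P(apple | x) = 0.1785 / 0.1806 ≈ 0.988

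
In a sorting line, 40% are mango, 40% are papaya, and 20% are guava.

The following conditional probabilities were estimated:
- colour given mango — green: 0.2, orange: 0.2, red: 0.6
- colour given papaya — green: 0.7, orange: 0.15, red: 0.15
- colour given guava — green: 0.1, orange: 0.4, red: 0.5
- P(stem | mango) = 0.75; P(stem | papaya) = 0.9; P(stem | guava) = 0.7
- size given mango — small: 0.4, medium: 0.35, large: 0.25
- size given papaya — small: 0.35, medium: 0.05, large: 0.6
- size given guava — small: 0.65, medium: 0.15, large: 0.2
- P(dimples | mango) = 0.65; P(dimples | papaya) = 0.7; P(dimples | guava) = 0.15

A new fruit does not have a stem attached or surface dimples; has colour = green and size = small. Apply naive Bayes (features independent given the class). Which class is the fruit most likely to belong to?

mango: 0.4 × 0.2 × (1−0.75) × 0.4 × (1−0.65) = 0.0028
papaya: 0.4 × 0.7 × (1−0.9) × 0.35 × (1−0.7) = 0.00294
guava: 0.2 × 0.1 × (1−0.7) × 0.65 × (1−0.15) = 0.003315
Highest score → guava.

guava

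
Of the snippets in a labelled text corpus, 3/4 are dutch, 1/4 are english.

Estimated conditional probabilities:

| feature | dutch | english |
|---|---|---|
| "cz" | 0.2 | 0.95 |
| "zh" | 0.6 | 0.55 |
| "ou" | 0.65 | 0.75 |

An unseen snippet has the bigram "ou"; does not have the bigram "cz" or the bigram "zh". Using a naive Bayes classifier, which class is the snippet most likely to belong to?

dutch

dutch: 0.75 × (1−0.2) × (1−0.6) × 0.65 = 0.156
english: 0.25 × (1−0.95) × (1−0.55) × 0.75 = 0.00421875
Highest score → dutch.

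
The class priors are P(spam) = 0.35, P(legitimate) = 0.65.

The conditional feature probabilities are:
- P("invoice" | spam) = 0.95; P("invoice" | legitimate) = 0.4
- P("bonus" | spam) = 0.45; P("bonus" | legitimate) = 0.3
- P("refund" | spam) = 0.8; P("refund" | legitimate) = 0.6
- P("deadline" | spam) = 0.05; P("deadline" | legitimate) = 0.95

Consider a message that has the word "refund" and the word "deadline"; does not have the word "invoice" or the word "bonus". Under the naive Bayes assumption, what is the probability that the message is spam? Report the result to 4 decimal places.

0.0025

spam: 0.35 × (1−0.95) × (1−0.45) × 0.8 × 0.05 = 0.000385
legitimate: 0.65 × (1−0.4) × (1−0.3) × 0.6 × 0.95 = 0.15561
P(spam | x) = 0.000385 / 0.155995 ≈ 0.0025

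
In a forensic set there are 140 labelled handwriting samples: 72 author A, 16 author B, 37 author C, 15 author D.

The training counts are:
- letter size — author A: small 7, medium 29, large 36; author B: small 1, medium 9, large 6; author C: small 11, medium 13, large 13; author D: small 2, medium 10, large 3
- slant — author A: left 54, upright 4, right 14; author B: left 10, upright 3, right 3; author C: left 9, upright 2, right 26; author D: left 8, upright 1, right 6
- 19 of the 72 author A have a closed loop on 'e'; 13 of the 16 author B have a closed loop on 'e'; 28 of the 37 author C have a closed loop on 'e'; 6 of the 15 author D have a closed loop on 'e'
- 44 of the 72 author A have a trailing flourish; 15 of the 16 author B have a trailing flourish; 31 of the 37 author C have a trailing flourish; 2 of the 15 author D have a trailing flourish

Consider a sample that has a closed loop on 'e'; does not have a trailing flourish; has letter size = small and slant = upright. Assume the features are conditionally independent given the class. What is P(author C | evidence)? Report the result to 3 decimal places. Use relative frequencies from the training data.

author A: (72/140) × (7/72) × (4/72) × (19/72) × (28/72) ≈ 0.000285065
author B: (16/140) × (1/16) × (3/16) × (13/16) × (1/16) ≈ 0.0000680106
author C: (37/140) × (11/37) × (2/37) × (28/37) × (6/37) ≈ 0.000521193
author D: (15/140) × (2/15) × (1/15) × (6/15) × (13/15) ≈ 0.000330159
P(author C | x) = 0.000521193 / 0.0012044276 ≈ 0.433

0.433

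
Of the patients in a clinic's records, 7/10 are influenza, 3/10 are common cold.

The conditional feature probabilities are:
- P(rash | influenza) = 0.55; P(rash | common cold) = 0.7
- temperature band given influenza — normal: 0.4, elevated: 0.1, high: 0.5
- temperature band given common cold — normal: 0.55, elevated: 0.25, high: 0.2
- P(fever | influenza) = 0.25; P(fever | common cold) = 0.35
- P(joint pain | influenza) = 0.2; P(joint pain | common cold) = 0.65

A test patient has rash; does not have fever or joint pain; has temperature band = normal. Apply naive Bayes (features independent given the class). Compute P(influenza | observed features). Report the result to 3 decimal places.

0.779

influenza: 0.7 × 0.55 × 0.4 × (1−0.25) × (1−0.2) = 0.0924
common cold: 0.3 × 0.7 × 0.55 × (1−0.35) × (1−0.65) = 0.02627625
P(influenza | x) = 0.0924 / 0.11867625 ≈ 0.779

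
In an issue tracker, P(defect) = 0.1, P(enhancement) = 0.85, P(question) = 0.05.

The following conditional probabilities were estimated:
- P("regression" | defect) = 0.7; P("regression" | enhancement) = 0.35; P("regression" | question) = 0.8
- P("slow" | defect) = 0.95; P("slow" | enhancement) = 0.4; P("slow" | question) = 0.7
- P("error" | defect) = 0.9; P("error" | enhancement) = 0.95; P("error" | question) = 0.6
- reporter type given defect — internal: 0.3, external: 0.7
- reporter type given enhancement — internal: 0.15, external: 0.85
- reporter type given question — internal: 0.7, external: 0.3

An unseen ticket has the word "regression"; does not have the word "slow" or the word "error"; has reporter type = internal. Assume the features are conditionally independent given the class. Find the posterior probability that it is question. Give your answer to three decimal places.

0.699

defect: 0.1 × 0.7 × (1−0.95) × (1−0.9) × 0.3 = 0.000105
enhancement: 0.85 × 0.35 × (1−0.4) × (1−0.95) × 0.15 = 0.00133875
question: 0.05 × 0.8 × (1−0.7) × (1−0.6) × 0.7 = 0.00336
P(question | x) = 0.00336 / 0.00480375 ≈ 0.699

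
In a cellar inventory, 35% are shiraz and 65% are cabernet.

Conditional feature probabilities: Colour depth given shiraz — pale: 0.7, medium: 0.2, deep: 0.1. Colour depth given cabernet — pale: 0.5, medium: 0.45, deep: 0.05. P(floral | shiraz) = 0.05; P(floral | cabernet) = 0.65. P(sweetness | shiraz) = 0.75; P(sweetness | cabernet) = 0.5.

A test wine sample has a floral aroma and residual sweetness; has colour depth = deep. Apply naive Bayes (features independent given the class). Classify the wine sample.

shiraz: 0.35 × 0.1 × 0.05 × 0.75 = 0.0013125
cabernet: 0.65 × 0.05 × 0.65 × 0.5 = 0.0105625
Highest score → cabernet.

cabernet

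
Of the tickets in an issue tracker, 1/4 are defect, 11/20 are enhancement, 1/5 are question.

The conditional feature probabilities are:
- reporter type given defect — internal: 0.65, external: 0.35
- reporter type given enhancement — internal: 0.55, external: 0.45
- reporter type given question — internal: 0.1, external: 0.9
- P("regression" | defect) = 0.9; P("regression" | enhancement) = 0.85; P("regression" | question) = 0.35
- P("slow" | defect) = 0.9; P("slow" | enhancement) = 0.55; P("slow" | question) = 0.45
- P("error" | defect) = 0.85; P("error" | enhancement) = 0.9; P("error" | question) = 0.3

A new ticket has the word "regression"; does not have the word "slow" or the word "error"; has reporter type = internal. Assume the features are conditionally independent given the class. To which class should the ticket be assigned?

enhancement

defect: 0.25 × 0.65 × 0.9 × (1−0.9) × (1−0.85) = 0.00219375
enhancement: 0.55 × 0.55 × 0.85 × (1−0.55) × (1−0.9) = 0.011570625
question: 0.2 × 0.1 × 0.35 × (1−0.45) × (1−0.3) = 0.002695
Highest score → enhancement.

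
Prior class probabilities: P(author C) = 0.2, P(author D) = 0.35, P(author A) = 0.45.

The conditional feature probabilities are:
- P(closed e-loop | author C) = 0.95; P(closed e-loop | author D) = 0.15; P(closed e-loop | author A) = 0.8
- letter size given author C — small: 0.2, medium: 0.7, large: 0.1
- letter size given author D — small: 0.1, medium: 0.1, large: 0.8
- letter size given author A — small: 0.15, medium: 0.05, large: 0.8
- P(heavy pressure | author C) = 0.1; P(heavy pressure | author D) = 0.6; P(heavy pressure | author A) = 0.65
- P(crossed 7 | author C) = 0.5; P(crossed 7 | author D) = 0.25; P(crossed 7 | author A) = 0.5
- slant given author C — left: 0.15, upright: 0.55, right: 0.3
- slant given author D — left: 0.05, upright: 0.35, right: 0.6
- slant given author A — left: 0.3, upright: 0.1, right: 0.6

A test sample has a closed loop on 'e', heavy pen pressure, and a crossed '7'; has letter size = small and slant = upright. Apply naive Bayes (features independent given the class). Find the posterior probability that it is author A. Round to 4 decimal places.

author C: 0.2 × 0.95 × 0.2 × 0.1 × 0.5 × 0.55 = 0.001045
author D: 0.35 × 0.15 × 0.1 × 0.6 × 0.25 × 0.35 = 0.000275625
author A: 0.45 × 0.8 × 0.15 × 0.65 × 0.5 × 0.1 = 0.001755
P(author A | x) = 0.001755 / 0.003075625 ≈ 0.5706

0.5706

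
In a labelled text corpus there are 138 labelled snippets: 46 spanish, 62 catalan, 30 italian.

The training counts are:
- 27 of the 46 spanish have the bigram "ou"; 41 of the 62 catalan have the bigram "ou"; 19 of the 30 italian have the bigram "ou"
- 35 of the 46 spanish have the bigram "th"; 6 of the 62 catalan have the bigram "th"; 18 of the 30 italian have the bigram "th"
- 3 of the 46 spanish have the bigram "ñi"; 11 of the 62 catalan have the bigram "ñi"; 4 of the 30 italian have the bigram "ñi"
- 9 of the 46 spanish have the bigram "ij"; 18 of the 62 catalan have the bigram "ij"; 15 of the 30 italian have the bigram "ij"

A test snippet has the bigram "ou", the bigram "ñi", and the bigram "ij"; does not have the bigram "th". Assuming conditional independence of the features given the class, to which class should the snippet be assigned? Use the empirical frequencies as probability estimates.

spanish: (46/138) × (27/46) × (11/46) × (3/46) × (9/46) ≈ 0.000596991
catalan: (62/138) × (41/62) × (56/62) × (11/62) × (18/62) ≈ 0.0138224
italian: (30/138) × (19/30) × (12/30) × (4/30) × (15/30) ≈ 0.0036715
Highest score → catalan.

catalan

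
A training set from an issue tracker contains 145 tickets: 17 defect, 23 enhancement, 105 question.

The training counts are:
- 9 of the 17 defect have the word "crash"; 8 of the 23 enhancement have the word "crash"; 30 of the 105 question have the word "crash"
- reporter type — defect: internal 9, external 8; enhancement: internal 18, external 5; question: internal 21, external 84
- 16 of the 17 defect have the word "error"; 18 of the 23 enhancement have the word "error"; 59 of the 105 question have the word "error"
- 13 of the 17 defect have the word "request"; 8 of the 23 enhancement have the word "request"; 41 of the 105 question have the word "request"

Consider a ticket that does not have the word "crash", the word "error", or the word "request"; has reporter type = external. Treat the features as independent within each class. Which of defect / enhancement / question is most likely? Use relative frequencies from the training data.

question

defect: (17/145) × (8/17) × (8/17) × (1/17) × (4/17) ≈ 0.000359356
enhancement: (23/145) × (15/23) × (5/23) × (5/23) × (15/23) ≈ 0.00318839
question: (105/145) × (75/105) × (84/105) × (46/105) × (64/105) ≈ 0.110495
Highest score → question.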